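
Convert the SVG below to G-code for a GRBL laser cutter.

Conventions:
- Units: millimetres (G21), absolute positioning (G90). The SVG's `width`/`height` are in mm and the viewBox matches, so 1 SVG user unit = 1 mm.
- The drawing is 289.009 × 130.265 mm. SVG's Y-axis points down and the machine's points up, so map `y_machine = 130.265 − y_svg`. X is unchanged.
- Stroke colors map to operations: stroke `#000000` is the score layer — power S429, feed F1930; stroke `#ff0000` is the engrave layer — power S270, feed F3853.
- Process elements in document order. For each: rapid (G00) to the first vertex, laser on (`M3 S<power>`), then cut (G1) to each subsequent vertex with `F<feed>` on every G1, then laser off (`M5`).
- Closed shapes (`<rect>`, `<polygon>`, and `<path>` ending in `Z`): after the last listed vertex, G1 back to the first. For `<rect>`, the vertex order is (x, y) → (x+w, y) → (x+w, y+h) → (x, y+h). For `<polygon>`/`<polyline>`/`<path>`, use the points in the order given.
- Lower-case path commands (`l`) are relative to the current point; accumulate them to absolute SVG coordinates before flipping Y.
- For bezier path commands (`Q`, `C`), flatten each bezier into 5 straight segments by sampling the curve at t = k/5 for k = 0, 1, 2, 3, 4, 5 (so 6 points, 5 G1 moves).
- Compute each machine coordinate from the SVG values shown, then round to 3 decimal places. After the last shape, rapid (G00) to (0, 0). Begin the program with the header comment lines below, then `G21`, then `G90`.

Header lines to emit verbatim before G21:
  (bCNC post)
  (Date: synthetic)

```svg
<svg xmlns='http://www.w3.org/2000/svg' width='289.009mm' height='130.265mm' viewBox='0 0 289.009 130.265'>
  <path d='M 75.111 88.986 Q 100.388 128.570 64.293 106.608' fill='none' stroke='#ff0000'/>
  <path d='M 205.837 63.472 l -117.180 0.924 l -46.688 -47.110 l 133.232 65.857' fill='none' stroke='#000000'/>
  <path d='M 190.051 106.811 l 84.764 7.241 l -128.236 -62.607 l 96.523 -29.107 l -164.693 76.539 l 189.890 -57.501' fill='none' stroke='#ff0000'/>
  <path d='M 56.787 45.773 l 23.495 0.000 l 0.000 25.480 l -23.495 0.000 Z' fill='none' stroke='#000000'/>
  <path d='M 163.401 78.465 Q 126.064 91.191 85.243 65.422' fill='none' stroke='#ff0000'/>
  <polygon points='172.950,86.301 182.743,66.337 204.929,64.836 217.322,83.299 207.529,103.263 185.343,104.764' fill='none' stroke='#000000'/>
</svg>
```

1 u = 1 mm; y_m = 130.265 − y.

[1] `<path>` quadratic bezier, #ff0000→engrave S270 F3853: (75.111,41.279) → (82.767,27.907) → (85.513,19.459) → (83.349,15.935) → (76.276,17.334) → (64.293,23.657)

[2] `<path>` open polyline, #000000→score S429 F1930: (205.837,66.793) → (88.657,65.869) → (41.969,112.979) → (175.201,47.122)

[3] `<path>` open polyline, #ff0000→engrave S270 F3853: (190.051,23.454) → (274.815,16.213) → (146.579,78.820) → (243.102,107.927) → (78.409,31.388) → (268.299,88.889)

[4] `<path>` rectangle, #000000→score S429 F1930: (56.787,84.492) → (80.282,84.492) → (80.282,59.012) → (56.787,59.012) → (56.787,84.492) (closed)

[5] `<path>` quadratic bezier, #ff0000→engrave S270 F3853: (163.401,51.800) → (148.327,48.249) → (132.974,47.778) → (117.342,50.387) → (101.432,56.075) → (85.243,64.843)

[6] `<polygon>` regular polygon, #000000→score S429 F1930: (172.950,43.964) → (182.743,63.928) → (204.929,65.429) → (217.322,46.966) → (207.529,27.002) → (185.343,25.501) → (172.950,43.964) (closed)

(bCNC post)
(Date: synthetic)
G21
G90
G00 X75.111 Y41.279
M3 S270
G1 X82.767 Y27.907 F3853
G1 X85.513 Y19.459 F3853
G1 X83.349 Y15.935 F3853
G1 X76.276 Y17.334 F3853
G1 X64.293 Y23.657 F3853
M5
G00 X205.837 Y66.793
M3 S429
G1 X88.657 Y65.869 F1930
G1 X41.969 Y112.979 F1930
G1 X175.201 Y47.122 F1930
M5
G00 X190.051 Y23.454
M3 S270
G1 X274.815 Y16.213 F3853
G1 X146.579 Y78.820 F3853
G1 X243.102 Y107.927 F3853
G1 X78.409 Y31.388 F3853
G1 X268.299 Y88.889 F3853
M5
G00 X56.787 Y84.492
M3 S429
G1 X80.282 Y84.492 F1930
G1 X80.282 Y59.012 F1930
G1 X56.787 Y59.012 F1930
G1 X56.787 Y84.492 F1930
M5
G00 X163.401 Y51.800
M3 S270
G1 X148.327 Y48.249 F3853
G1 X132.974 Y47.778 F3853
G1 X117.342 Y50.387 F3853
G1 X101.432 Y56.075 F3853
G1 X85.243 Y64.843 F3853
M5
G00 X172.950 Y43.964
M3 S429
G1 X182.743 Y63.928 F1930
G1 X204.929 Y65.429 F1930
G1 X217.322 Y46.966 F1930
G1 X207.529 Y27.002 F1930
G1 X185.343 Y25.501 F1930
G1 X172.950 Y43.964 F1930
M5
G00 X0.000 Y0.000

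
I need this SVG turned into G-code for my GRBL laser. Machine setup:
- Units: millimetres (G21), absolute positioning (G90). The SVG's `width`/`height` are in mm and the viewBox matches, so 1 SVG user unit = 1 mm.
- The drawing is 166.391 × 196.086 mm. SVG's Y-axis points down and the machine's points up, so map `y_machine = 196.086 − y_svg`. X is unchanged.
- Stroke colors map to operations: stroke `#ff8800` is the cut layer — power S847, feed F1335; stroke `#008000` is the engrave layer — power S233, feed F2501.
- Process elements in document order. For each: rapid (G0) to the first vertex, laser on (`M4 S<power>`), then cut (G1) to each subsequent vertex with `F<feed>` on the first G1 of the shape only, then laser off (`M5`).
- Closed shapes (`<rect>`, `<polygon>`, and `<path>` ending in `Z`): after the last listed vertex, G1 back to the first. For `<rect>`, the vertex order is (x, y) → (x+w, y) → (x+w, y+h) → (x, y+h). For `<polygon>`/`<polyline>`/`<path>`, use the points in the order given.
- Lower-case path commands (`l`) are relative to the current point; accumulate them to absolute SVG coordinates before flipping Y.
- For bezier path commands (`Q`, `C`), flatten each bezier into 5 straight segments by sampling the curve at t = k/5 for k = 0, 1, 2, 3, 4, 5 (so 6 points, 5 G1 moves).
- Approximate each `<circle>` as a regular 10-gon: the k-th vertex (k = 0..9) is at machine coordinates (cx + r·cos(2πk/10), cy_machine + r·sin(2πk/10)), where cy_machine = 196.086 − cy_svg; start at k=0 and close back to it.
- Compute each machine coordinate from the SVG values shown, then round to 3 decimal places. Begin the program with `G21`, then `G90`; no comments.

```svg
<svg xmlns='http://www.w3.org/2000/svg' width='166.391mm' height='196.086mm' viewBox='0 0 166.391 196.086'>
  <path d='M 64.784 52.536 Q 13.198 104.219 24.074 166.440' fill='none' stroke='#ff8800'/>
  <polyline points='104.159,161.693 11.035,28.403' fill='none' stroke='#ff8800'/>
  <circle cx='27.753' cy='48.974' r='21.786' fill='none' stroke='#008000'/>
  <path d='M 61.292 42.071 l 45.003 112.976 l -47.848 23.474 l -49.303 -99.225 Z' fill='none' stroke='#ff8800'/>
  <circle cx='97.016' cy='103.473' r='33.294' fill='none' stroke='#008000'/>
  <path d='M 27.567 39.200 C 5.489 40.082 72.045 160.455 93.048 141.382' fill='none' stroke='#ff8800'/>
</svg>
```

G21
G90
G0 X64.784 Y143.550
M4 S847
G1 X46.648 Y122.455 F1335
G1 X33.509 Y100.518
G1 X25.367 Y77.737
G1 X22.222 Y54.113
G1 X24.074 Y29.646
M5
G0 X104.159 Y34.393
M4 S847
G1 X11.035 Y167.683 F1335
M5
G0 X49.539 Y147.112
M4 S233
G1 X45.378 Y159.917 F2501
G1 X34.485 Y167.832
G1 X21.021 Y167.832
G1 X10.128 Y159.917
G1 X5.967 Y147.112
G1 X10.128 Y134.307
G1 X21.021 Y126.392
G1 X34.485 Y126.392
G1 X45.378 Y134.307
G1 X49.539 Y147.112
M5
G0 X61.292 Y154.015
M4 S847
G1 X106.295 Y41.039 F1335
G1 X58.447 Y17.565
G1 X9.144 Y116.790
G1 X61.292 Y154.015
M5
G0 X130.310 Y92.613
M4 S233
G1 X123.951 Y112.183 F2501
G1 X107.304 Y124.277
G1 X86.728 Y124.277
G1 X70.081 Y112.183
G1 X63.722 Y92.613
G1 X70.081 Y73.043
G1 X86.728 Y60.949
G1 X107.304 Y60.949
G1 X123.951 Y73.043
G1 X130.310 Y92.613
M5
G0 X27.567 Y156.886
M4 S847
G1 X23.883 Y144.089 F1335
G1 X35.030 Y115.044
G1 X54.567 Y82.179
G1 X76.053 Y57.922
G1 X93.048 Y54.704
M5

1 u = 1 mm; y_m = 196.086 − y.

[1] `<path>` quadratic bezier, #ff8800→cut S847 F1335: (64.784,143.550) → (46.648,122.455) → (33.509,100.518) → (25.367,77.737) → (22.222,54.113) → (24.074,29.646)

[2] `<polyline>` line segment, #ff8800→cut S847 F1335: (104.159,34.393) → (11.035,167.683)

[3] `<circle>` circle, #008000→engrave S233 F2501: (49.539,147.112) → (45.378,159.917) → (34.485,167.832) → (21.021,167.832) → (10.128,159.917) → (5.967,147.112) → (10.128,134.307) → (21.021,126.392) → (34.485,126.392) → (45.378,134.307) → (49.539,147.112) (closed)

[4] `<path>` closed polygon, #ff8800→cut S847 F1335: (61.292,154.015) → (106.295,41.039) → (58.447,17.565) → (9.144,116.790) → (61.292,154.015) (closed)

[5] `<circle>` circle, #008000→engrave S233 F2501: (130.310,92.613) → (123.951,112.183) → (107.304,124.277) → (86.728,124.277) → (70.081,112.183) → (63.722,92.613) → (70.081,73.043) → (86.728,60.949) → (107.304,60.949) → (123.951,73.043) → (130.310,92.613) (closed)

[6] `<path>` cubic bezier, #ff8800→cut S847 F1335: (27.567,156.886) → (23.883,144.089) → (35.030,115.044) → (54.567,82.179) → (76.053,57.922) → (93.048,54.704)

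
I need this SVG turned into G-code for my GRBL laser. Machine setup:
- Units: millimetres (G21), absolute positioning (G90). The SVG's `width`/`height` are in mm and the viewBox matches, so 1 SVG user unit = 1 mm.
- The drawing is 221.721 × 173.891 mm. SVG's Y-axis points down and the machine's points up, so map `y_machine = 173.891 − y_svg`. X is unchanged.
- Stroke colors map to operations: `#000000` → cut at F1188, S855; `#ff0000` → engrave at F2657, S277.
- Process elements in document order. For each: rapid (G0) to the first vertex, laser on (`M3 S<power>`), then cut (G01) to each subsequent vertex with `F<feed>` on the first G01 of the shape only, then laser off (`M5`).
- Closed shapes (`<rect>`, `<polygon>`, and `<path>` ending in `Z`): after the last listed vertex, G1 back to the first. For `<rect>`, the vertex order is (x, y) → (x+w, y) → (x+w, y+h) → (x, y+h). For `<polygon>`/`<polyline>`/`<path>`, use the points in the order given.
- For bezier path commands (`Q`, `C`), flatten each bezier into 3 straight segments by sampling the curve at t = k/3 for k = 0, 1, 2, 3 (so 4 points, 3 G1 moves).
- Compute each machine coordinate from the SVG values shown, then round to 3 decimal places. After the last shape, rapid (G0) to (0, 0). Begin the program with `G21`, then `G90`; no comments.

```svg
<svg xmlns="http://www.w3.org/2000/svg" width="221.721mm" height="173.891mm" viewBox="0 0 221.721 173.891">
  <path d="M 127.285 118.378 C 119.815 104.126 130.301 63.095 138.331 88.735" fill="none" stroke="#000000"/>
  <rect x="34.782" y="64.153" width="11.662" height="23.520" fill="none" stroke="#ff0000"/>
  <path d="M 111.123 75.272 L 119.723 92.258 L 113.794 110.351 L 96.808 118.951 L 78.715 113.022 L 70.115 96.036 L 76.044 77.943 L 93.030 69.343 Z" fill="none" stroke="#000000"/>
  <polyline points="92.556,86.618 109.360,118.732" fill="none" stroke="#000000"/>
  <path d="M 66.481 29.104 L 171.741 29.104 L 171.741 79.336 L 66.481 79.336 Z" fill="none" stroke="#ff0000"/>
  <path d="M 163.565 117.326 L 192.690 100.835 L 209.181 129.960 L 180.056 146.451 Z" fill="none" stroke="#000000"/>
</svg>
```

G21
G90
G0 X127.285 Y55.513
M3 S855
G01 X125.044 Y75.230 F1188
G01 X130.238 Y92.033
G01 X138.331 Y85.156
M5
G0 X34.782 Y109.738
M3 S277
G01 X46.444 Y109.738 F2657
G01 X46.444 Y86.218
G01 X34.782 Y86.218
G01 X34.782 Y109.738
M5
G0 X111.123 Y98.619
M3 S855
G01 X119.723 Y81.633 F1188
G01 X113.794 Y63.540
G01 X96.808 Y54.940
G01 X78.715 Y60.869
G01 X70.115 Y77.855
G01 X76.044 Y95.948
G01 X93.030 Y104.548
G01 X111.123 Y98.619
M5
G0 X92.556 Y87.273
M3 S855
G01 X109.360 Y55.159 F1188
M5
G0 X66.481 Y144.787
M3 S277
G01 X171.741 Y144.787 F2657
G01 X171.741 Y94.555
G01 X66.481 Y94.555
G01 X66.481 Y144.787
M5
G0 X163.565 Y56.565
M3 S855
G01 X192.690 Y73.056 F1188
G01 X209.181 Y43.931
G01 X180.056 Y27.440
G01 X163.565 Y56.565
M5
G0 X0.000 Y0.000

Since the viewBox matches the mm dimensions, user units are millimetres directly. The only transform is the Y-flip y_m = 173.891 − y_svg.

Shape 1 is a cubic bezier drawn with `<path>`. Its stroke #000000 means cut at S855, F1188. After flipping Y the toolpath is (127.285,55.513) → (125.044,75.230) → (130.238,92.033) → (138.331,85.156).

Shape 2 is a rectangle drawn with `<rect>`. Its stroke #ff0000 means engrave at S277, F2657. After flipping Y the toolpath is (34.782,109.738) → (46.444,109.738) → (46.444,86.218) → (34.782,86.218) → (34.782,109.738), returning to the start.

Shape 3 is a regular polygon drawn with `<path>`. Its stroke #000000 means cut at S855, F1188. After flipping Y the toolpath is (111.123,98.619) → (119.723,81.633) → (113.794,63.540) → (96.808,54.940) → (78.715,60.869) → (70.115,77.855) → (76.044,95.948) → (93.030,104.548) → (111.123,98.619), returning to the start.

Shape 4 is a line segment drawn with `<polyline>`. Its stroke #000000 means cut at S855, F1188. After flipping Y the toolpath is (92.556,87.273) → (109.360,55.159).

Shape 5 is a rectangle drawn with `<path>`. Its stroke #ff0000 means engrave at S277, F2657. After flipping Y the toolpath is (66.481,144.787) → (171.741,144.787) → (171.741,94.555) → (66.481,94.555) → (66.481,144.787), returning to the start.

Shape 6 is a regular polygon drawn with `<path>`. Its stroke #000000 means cut at S855, F1188. After flipping Y the toolpath is (163.565,56.565) → (192.690,73.056) → (209.181,43.931) → (180.056,27.440) → (163.565,56.565), returning to the start.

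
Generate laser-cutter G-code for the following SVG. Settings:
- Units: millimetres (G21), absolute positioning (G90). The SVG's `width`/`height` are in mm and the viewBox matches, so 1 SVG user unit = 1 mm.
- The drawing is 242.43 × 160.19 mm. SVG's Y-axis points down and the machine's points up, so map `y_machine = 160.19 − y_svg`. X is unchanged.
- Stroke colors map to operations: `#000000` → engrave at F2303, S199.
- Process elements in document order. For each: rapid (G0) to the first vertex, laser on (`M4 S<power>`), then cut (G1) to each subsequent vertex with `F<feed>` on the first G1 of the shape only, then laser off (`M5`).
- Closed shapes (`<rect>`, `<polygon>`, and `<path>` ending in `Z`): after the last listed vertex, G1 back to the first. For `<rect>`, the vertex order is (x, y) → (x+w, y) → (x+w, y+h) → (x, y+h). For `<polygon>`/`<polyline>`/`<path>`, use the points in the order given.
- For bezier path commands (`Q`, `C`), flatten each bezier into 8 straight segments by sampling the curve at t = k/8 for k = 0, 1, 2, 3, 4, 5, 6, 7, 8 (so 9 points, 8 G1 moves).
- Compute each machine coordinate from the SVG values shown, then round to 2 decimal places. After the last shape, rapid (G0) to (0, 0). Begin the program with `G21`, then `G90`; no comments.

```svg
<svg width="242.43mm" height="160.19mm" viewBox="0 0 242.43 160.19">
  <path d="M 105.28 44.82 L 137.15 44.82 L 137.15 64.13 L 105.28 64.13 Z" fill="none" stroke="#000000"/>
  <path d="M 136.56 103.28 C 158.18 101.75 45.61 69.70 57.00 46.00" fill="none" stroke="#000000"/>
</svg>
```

viewBox `0 0 242.43 160.19` with mm width/height → 1 unit = 1 mm. Flip: y_m = 160.19 − y_svg.

**Shape 1** — `<path>` rectangle, stroke `#000000` → engrave (S199, F2303). Machine vertices: (105.28,115.37) → (137.15,115.37) → (137.15,96.06) → (105.28,96.06) → (105.28,115.37). Closed: final G1 returns to the first vertex.

**Shape 2** — `<path>` cubic bezier, stroke `#000000` → engrave (S199, F2303). Control points (SVG): P0=(136.56,103.28), P1=(158.18,101.75), P2=(45.61,69.70), P3=(57.00,46.00); sampled at t=k/8. Machine vertices: (136.56,56.91) → (138.88,58.84) → (131.65,63.17) → (117.88,69.46) → (100.62,77.24) → (82.87,86.05) → (67.67,95.46) → (58.04,104.99) → (57.00,114.19). Open path.

G21
G90
G0 X105.28 Y115.37
M4 S199
G1 X137.15 Y115.37 F2303
G1 X137.15 Y96.06
G1 X105.28 Y96.06
G1 X105.28 Y115.37
M5
G0 X136.56 Y56.91
M4 S199
G1 X138.88 Y58.84 F2303
G1 X131.65 Y63.17
G1 X117.88 Y69.46
G1 X100.62 Y77.24
G1 X82.87 Y86.05
G1 X67.67 Y95.46
G1 X58.04 Y104.99
G1 X57.00 Y114.19
M5
G0 X0.00 Y0.00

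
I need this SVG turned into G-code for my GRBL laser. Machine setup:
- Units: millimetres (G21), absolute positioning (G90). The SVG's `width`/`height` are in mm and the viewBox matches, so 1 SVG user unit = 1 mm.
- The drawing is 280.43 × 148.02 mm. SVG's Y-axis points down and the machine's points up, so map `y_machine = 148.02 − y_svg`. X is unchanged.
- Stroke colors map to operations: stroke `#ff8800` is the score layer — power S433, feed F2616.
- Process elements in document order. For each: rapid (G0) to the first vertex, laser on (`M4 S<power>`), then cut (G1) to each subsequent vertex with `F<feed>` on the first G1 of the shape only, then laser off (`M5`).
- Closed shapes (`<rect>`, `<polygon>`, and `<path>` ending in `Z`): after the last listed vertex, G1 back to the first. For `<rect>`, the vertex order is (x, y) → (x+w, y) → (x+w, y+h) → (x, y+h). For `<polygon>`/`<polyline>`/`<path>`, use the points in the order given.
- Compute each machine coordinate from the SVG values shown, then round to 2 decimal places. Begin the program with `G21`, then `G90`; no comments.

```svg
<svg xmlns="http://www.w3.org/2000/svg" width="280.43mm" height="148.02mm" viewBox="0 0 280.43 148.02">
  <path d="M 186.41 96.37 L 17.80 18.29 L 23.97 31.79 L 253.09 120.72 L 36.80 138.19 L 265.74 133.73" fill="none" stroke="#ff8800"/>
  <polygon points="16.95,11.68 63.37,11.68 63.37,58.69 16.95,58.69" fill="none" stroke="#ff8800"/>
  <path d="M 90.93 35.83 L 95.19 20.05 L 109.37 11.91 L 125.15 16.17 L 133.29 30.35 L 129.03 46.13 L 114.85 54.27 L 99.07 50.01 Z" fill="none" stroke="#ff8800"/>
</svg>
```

G21
G90
G0 X186.41 Y51.65
M4 S433
G1 X17.80 Y129.73 F2616
G1 X23.97 Y116.23
G1 X253.09 Y27.30
G1 X36.80 Y9.83
G1 X265.74 Y14.29
M5
G0 X16.95 Y136.34
M4 S433
G1 X63.37 Y136.34 F2616
G1 X63.37 Y89.33
G1 X16.95 Y89.33
G1 X16.95 Y136.34
M5
G0 X90.93 Y112.19
M4 S433
G1 X95.19 Y127.97 F2616
G1 X109.37 Y136.11
G1 X125.15 Y131.85
G1 X133.29 Y117.67
G1 X129.03 Y101.89
G1 X114.85 Y93.75
G1 X99.07 Y98.01
G1 X90.93 Y112.19
M5

Since the viewBox matches the mm dimensions, user units are millimetres directly. The only transform is the Y-flip y_m = 148.02 − y_svg.

Shape 1 is a open polyline drawn with `<path>`. Its stroke #ff8800 means score at S433, F2616. After flipping Y the toolpath is (186.41,51.65) → (17.80,129.73) → (23.97,116.23) → (253.09,27.30) → (36.80,9.83) → (265.74,14.29).

Shape 2 is a rectangle drawn with `<polygon>`. Its stroke #ff8800 means score at S433, F2616. After flipping Y the toolpath is (16.95,136.34) → (63.37,136.34) → (63.37,89.33) → (16.95,89.33) → (16.95,136.34), returning to the start.

Shape 3 is a regular polygon drawn with `<path>`. Its stroke #ff8800 means score at S433, F2616. After flipping Y the toolpath is (90.93,112.19) → (95.19,127.97) → (109.37,136.11) → (125.15,131.85) → (133.29,117.67) → (129.03,101.89) → (114.85,93.75) → (99.07,98.01) → (90.93,112.19), returning to the start.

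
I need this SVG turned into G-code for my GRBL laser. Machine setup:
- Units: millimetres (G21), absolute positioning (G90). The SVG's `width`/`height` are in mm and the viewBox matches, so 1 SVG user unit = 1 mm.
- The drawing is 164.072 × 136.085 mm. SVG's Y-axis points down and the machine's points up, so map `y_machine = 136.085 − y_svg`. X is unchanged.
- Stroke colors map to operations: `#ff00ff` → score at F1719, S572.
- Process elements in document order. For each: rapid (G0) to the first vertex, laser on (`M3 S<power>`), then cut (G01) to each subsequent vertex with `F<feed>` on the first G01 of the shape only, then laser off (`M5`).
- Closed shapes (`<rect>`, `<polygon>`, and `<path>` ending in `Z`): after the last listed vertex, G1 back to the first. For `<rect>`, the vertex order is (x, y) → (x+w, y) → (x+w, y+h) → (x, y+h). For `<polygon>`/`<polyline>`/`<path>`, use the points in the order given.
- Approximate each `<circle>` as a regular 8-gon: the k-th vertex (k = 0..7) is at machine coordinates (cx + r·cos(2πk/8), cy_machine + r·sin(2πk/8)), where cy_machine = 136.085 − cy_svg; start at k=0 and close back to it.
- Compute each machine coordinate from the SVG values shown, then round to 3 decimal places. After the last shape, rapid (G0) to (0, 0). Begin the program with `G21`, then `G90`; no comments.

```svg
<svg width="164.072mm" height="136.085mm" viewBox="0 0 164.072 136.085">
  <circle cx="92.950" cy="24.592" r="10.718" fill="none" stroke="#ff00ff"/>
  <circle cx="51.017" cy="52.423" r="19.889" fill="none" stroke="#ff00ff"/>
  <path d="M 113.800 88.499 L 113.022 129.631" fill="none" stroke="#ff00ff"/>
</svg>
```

G21
G90
G0 X103.668 Y111.493
M3 S572
G01 X100.529 Y119.072 F1719
G01 X92.950 Y122.211
G01 X85.371 Y119.072
G01 X82.232 Y111.493
G01 X85.371 Y103.914
G01 X92.950 Y100.775
G01 X100.529 Y103.914
G01 X103.668 Y111.493
M5
G0 X70.906 Y83.662
M3 S572
G01 X65.081 Y97.726 F1719
G01 X51.017 Y103.551
G01 X36.953 Y97.726
G01 X31.128 Y83.662
G01 X36.953 Y69.598
G01 X51.017 Y63.773
G01 X65.081 Y69.598
G01 X70.906 Y83.662
M5
G0 X113.800 Y47.586
M3 S572
G01 X113.022 Y6.454 F1719
M5
G0 X0.000 Y0.000

Since the viewBox matches the mm dimensions, user units are millimetres directly. The only transform is the Y-flip y_m = 136.085 − y_svg.

Shape 1 is a circle drawn with `<circle>`. Its stroke #ff00ff means score at S572, F1719. After flipping Y the toolpath is (103.668,111.493) → (100.529,119.072) → (92.950,122.211) → (85.371,119.072) → (82.232,111.493) → (85.371,103.914) → (92.950,100.775) → (100.529,103.914) → (103.668,111.493), returning to the start.

Shape 2 is a circle drawn with `<circle>`. Its stroke #ff00ff means score at S572, F1719. After flipping Y the toolpath is (70.906,83.662) → (65.081,97.726) → (51.017,103.551) → (36.953,97.726) → (31.128,83.662) → (36.953,69.598) → (51.017,63.773) → (65.081,69.598) → (70.906,83.662), returning to the start.

Shape 3 is a line segment drawn with `<path>`. Its stroke #ff00ff means score at S572, F1719. After flipping Y the toolpath is (113.800,47.586) → (113.022,6.454).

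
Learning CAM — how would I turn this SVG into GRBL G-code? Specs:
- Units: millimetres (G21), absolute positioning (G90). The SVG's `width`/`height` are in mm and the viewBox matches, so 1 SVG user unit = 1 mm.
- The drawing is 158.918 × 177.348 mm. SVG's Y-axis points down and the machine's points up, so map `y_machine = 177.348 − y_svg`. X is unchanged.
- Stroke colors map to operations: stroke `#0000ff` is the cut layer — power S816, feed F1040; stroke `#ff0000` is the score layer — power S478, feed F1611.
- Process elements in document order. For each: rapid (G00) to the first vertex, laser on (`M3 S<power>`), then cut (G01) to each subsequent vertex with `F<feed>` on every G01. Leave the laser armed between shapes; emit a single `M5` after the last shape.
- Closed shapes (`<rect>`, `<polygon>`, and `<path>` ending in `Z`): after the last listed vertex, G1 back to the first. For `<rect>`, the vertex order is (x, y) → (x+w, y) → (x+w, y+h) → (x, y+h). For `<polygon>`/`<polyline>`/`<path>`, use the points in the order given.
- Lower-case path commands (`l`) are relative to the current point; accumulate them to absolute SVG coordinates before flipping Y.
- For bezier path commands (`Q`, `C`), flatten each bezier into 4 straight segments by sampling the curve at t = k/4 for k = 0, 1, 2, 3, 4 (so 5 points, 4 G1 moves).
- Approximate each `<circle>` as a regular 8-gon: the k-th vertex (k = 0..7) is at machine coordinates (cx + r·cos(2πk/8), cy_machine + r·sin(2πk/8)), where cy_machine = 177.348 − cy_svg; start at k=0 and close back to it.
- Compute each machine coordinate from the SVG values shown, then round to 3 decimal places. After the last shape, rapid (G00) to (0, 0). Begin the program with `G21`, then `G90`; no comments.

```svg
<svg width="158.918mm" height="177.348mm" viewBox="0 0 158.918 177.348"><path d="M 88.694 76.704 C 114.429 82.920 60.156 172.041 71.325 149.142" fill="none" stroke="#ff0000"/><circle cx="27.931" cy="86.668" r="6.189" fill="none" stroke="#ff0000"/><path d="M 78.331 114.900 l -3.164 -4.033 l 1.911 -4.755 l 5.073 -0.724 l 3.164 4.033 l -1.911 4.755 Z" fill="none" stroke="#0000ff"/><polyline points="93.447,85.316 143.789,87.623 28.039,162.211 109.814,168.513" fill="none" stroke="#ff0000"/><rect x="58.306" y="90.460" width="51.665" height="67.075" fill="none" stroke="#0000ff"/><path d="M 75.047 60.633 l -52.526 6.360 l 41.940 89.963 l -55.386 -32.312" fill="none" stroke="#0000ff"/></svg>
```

G21
G90
G00 X88.694 Y100.644
M3 S478
G01 X95.266 Y83.483 F1611
G01 X85.472 Y53.507 F1611
G01 X72.946 Y28.990 F1611
G01 X71.325 Y28.206 F1611
G00 X34.120 Y90.680
M3 S478
G01 X32.307 Y95.056 F1611
G01 X27.931 Y96.869 F1611
G01 X23.555 Y95.056 F1611
G01 X21.742 Y90.680 F1611
G01 X23.555 Y86.304 F1611
G01 X27.931 Y84.491 F1611
G01 X32.307 Y86.304 F1611
G01 X34.120 Y90.680 F1611
G00 X78.331 Y62.448
M3 S816
G01 X75.167 Y66.481 F1040
G01 X77.078 Y71.236 F1040
G01 X82.151 Y71.960 F1040
G01 X85.315 Y67.927 F1040
G01 X83.404 Y63.172 F1040
G01 X78.331 Y62.448 F1040
G00 X93.447 Y92.032
M3 S478
G01 X143.789 Y89.725 F1611
G01 X28.039 Y15.137 F1611
G01 X109.814 Y8.835 F1611
G00 X58.306 Y86.888
M3 S816
G01 X109.971 Y86.888 F1040
G01 X109.971 Y19.813 F1040
G01 X58.306 Y19.813 F1040
G01 X58.306 Y86.888 F1040
G00 X75.047 Y116.715
M3 S816
G01 X22.521 Y110.355 F1040
G01 X64.461 Y20.392 F1040
G01 X9.075 Y52.704 F1040
M5
G00 X0.000 Y0.000

1 u = 1 mm; y_m = 177.348 − y.

[1] `<path>` cubic bezier, #ff0000→score S478 F1611: (88.694,100.644) → (95.266,83.483) → (85.472,53.507) → (72.946,28.990) → (71.325,28.206)

[2] `<circle>` circle, #ff0000→score S478 F1611: (34.120,90.680) → (32.307,95.056) → (27.931,96.869) → (23.555,95.056) → (21.742,90.680) → (23.555,86.304) → (27.931,84.491) → (32.307,86.304) → (34.120,90.680) (closed)

[3] `<path>` regular polygon, #0000ff→cut S816 F1040: (78.331,62.448) → (75.167,66.481) → (77.078,71.236) → (82.151,71.960) → (85.315,67.927) → (83.404,63.172) → (78.331,62.448) (closed)

[4] `<polyline>` open polyline, #ff0000→score S478 F1611: (93.447,92.032) → (143.789,89.725) → (28.039,15.137) → (109.814,8.835)

[5] `<rect>` rectangle, #0000ff→cut S816 F1040: (58.306,86.888) → (109.971,86.888) → (109.971,19.813) → (58.306,19.813) → (58.306,86.888) (closed)

[6] `<path>` open polyline, #0000ff→cut S816 F1040: (75.047,116.715) → (22.521,110.355) → (64.461,20.392) → (9.075,52.704)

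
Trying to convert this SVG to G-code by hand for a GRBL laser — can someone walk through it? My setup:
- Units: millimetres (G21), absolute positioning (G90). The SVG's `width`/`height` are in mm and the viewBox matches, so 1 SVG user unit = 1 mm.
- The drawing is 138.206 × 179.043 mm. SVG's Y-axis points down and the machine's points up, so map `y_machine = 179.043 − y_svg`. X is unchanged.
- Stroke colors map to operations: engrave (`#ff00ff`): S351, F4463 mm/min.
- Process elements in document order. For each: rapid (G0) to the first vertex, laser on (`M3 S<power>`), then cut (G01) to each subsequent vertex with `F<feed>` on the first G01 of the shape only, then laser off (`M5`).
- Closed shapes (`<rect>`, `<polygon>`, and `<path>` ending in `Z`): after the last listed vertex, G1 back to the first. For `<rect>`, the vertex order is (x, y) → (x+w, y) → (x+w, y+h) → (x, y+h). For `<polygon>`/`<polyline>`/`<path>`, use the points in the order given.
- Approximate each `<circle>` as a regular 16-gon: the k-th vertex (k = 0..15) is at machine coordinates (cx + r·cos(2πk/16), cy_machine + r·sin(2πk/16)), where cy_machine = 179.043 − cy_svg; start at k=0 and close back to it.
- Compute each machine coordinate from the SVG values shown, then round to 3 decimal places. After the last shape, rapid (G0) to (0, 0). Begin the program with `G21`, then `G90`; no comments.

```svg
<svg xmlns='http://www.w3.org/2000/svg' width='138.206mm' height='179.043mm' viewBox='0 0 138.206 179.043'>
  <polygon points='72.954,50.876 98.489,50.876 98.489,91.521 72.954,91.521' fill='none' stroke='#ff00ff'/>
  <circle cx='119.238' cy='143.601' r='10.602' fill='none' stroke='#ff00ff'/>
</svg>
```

Since the viewBox matches the mm dimensions, user units are millimetres directly. The only transform is the Y-flip y_m = 179.043 − y_svg.

Shape 1 is a rectangle drawn with `<polygon>`. Its stroke #ff00ff means engrave at S351, F4463. After flipping Y the toolpath is (72.954,128.167) → (98.489,128.167) → (98.489,87.522) → (72.954,87.522) → (72.954,128.167), returning to the start.

Shape 2 is a circle drawn with `<circle>`. Its stroke #ff00ff means engrave at S351, F4463. After flipping Y the toolpath is (129.840,35.442) → (129.033,39.499) → (126.735,42.939) → (123.295,45.237) → (119.238,46.044) → (115.181,45.237) → (111.741,42.939) → (109.443,39.499) → (108.636,35.442) → (109.443,31.385) → (111.741,27.945) → (115.181,25.647) → (119.238,24.840) → (123.295,25.647) → (126.735,27.945) → (129.033,31.385) → (129.840,35.442), returning to the start.

G21
G90
G0 X72.954 Y128.167
M3 S351
G01 X98.489 Y128.167 F4463
G01 X98.489 Y87.522
G01 X72.954 Y87.522
G01 X72.954 Y128.167
M5
G0 X129.840 Y35.442
M3 S351
G01 X129.033 Y39.499 F4463
G01 X126.735 Y42.939
G01 X123.295 Y45.237
G01 X119.238 Y46.044
G01 X115.181 Y45.237
G01 X111.741 Y42.939
G01 X109.443 Y39.499
G01 X108.636 Y35.442
G01 X109.443 Y31.385
G01 X111.741 Y27.945
G01 X115.181 Y25.647
G01 X119.238 Y24.840
G01 X123.295 Y25.647
G01 X126.735 Y27.945
G01 X129.033 Y31.385
G01 X129.840 Y35.442
M5
G0 X0.000 Y0.000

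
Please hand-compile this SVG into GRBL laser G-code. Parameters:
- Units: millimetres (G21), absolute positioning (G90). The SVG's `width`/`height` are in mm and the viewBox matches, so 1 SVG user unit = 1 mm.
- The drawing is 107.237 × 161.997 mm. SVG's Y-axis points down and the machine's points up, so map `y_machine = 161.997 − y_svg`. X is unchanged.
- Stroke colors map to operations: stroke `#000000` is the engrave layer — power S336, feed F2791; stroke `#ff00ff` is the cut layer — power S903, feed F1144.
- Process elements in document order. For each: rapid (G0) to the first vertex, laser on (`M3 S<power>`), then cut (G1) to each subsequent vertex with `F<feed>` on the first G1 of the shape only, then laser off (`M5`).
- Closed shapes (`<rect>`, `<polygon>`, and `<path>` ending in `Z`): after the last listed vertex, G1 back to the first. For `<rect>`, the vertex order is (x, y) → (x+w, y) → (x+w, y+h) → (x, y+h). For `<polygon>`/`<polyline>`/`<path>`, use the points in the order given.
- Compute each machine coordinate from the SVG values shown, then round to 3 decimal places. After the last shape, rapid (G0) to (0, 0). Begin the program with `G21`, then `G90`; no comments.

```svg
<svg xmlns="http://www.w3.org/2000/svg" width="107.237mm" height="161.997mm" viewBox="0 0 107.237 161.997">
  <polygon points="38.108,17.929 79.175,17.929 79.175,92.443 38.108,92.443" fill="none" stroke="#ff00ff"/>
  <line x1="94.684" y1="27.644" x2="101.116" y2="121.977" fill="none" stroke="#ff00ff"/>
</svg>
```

G21
G90
G0 X38.108 Y144.068
M3 S903
G1 X79.175 Y144.068 F1144
G1 X79.175 Y69.554
G1 X38.108 Y69.554
G1 X38.108 Y144.068
M5
G0 X94.684 Y134.353
M3 S903
G1 X101.116 Y40.020 F1144
M5
G0 X0.000 Y0.000

viewBox `0 0 107.237 161.997` with mm width/height → 1 unit = 1 mm. Flip: y_m = 161.997 − y_svg.

**Shape 1** — `<polygon>` rectangle, stroke `#ff00ff` → cut (S903, F1144). Machine vertices: (38.108,144.068) → (79.175,144.068) → (79.175,69.554) → (38.108,69.554) → (38.108,144.068). Closed: final G1 returns to the first vertex.

**Shape 2** — `<line>` line segment, stroke `#ff00ff` → cut (S903, F1144). Machine vertices: (94.684,134.353) → (101.116,40.020). Open path.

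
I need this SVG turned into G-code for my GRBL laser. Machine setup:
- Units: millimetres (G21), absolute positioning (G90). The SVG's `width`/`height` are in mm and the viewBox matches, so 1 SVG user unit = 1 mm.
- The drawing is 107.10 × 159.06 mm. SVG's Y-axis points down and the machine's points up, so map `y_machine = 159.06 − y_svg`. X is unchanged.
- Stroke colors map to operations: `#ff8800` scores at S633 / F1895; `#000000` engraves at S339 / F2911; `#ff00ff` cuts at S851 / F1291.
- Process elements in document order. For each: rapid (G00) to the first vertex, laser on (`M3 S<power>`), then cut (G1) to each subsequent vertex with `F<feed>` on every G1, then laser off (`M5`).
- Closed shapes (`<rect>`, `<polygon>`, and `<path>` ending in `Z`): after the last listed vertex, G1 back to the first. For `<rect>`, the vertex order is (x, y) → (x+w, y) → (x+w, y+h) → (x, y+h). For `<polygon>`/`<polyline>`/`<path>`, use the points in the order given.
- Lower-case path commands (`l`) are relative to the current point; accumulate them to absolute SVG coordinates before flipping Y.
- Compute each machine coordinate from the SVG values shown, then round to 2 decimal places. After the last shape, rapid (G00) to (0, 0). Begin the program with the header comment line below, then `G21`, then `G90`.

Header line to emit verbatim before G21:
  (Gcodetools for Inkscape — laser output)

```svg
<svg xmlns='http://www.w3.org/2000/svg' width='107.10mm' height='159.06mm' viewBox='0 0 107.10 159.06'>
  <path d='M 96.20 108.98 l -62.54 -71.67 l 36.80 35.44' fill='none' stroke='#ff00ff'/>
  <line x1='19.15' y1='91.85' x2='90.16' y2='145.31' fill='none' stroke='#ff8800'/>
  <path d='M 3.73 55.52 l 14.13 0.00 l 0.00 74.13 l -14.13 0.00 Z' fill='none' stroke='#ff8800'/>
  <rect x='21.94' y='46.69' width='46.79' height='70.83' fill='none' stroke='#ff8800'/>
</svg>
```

Since the viewBox matches the mm dimensions, user units are millimetres directly. The only transform is the Y-flip y_m = 159.06 − y_svg.

Shape 1 is a open polyline drawn with `<path>`. Its stroke #ff00ff means cut at S851, F1291. After flipping Y the toolpath is (96.20,50.08) → (33.66,121.75) → (70.46,86.31).

Shape 2 is a line segment drawn with `<line>`. Its stroke #ff8800 means score at S633, F1895. After flipping Y the toolpath is (19.15,67.21) → (90.16,13.75).

Shape 3 is a rectangle drawn with `<path>`. Its stroke #ff8800 means score at S633, F1895. After flipping Y the toolpath is (3.73,103.54) → (17.86,103.54) → (17.86,29.41) → (3.73,29.41) → (3.73,103.54), returning to the start.

Shape 4 is a rectangle drawn with `<rect>`. Its stroke #ff8800 means score at S633, F1895. After flipping Y the toolpath is (21.94,112.37) → (68.73,112.37) → (68.73,41.54) → (21.94,41.54) → (21.94,112.37), returning to the start.

(Gcodetools for Inkscape — laser output)
G21
G90
G00 X96.20 Y50.08
M3 S851
G1 X33.66 Y121.75 F1291
G1 X70.46 Y86.31 F1291
M5
G00 X19.15 Y67.21
M3 S633
G1 X90.16 Y13.75 F1895
M5
G00 X3.73 Y103.54
M3 S633
G1 X17.86 Y103.54 F1895
G1 X17.86 Y29.41 F1895
G1 X3.73 Y29.41 F1895
G1 X3.73 Y103.54 F1895
M5
G00 X21.94 Y112.37
M3 S633
G1 X68.73 Y112.37 F1895
G1 X68.73 Y41.54 F1895
G1 X21.94 Y41.54 F1895
G1 X21.94 Y112.37 F1895
M5
G00 X0.00 Y0.00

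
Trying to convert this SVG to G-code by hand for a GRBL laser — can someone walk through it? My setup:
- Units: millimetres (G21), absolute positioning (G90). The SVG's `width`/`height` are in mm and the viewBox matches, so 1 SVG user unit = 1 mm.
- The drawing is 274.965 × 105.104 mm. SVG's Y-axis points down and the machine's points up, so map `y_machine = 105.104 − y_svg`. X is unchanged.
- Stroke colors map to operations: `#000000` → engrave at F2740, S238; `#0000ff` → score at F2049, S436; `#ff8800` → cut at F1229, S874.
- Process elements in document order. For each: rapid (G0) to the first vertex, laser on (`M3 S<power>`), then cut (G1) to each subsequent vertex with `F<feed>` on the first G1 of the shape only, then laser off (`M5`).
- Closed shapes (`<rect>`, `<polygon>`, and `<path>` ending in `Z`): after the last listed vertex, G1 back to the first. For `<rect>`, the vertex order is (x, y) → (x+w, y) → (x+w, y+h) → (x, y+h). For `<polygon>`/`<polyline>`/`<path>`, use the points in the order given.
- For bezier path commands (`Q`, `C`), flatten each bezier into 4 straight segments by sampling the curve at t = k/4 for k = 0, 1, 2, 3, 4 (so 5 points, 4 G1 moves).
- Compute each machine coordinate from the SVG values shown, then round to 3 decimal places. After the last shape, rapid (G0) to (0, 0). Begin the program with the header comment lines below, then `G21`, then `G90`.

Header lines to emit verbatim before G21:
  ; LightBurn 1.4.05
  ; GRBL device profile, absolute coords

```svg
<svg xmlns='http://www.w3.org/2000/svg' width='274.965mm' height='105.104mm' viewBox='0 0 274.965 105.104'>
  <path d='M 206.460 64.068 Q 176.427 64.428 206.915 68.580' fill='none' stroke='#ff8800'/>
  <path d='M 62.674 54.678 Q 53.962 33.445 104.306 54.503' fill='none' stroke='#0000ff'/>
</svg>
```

viewBox `0 0 274.965 105.104` with mm width/height → 1 unit = 1 mm. Flip: y_m = 105.104 − y_svg.

**Shape 1** — `<path>` quadratic bezier, stroke `#ff8800` → cut (S874, F1229). Control points (SVG): P0=(206.460,64.068), P1=(176.427,64.428), P2=(206.915,68.580); sampled at t=k/4. Machine vertices: (206.460,41.036) → (195.226,40.619) → (191.557,39.728) → (195.454,38.363) → (206.915,36.524). Open path.

**Shape 2** — `<path>` quadratic bezier, stroke `#0000ff` → score (S436, F2049). Control points (SVG): P0=(62.674,54.678), P1=(53.962,33.445), P2=(104.306,54.503); sampled at t=k/4. Machine vertices: (62.674,50.426) → (62.009,58.399) → (68.726,61.086) → (82.825,58.487) → (104.306,50.601). Open path.

; LightBurn 1.4.05
; GRBL device profile, absolute coords
G21
G90
G0 X206.460 Y41.036
M3 S874
G1 X195.226 Y40.619 F1229
G1 X191.557 Y39.728
G1 X195.454 Y38.363
G1 X206.915 Y36.524
M5
G0 X62.674 Y50.426
M3 S436
G1 X62.009 Y58.399 F2049
G1 X68.726 Y61.086
G1 X82.825 Y58.487
G1 X104.306 Y50.601
M5
G0 X0.000 Y0.000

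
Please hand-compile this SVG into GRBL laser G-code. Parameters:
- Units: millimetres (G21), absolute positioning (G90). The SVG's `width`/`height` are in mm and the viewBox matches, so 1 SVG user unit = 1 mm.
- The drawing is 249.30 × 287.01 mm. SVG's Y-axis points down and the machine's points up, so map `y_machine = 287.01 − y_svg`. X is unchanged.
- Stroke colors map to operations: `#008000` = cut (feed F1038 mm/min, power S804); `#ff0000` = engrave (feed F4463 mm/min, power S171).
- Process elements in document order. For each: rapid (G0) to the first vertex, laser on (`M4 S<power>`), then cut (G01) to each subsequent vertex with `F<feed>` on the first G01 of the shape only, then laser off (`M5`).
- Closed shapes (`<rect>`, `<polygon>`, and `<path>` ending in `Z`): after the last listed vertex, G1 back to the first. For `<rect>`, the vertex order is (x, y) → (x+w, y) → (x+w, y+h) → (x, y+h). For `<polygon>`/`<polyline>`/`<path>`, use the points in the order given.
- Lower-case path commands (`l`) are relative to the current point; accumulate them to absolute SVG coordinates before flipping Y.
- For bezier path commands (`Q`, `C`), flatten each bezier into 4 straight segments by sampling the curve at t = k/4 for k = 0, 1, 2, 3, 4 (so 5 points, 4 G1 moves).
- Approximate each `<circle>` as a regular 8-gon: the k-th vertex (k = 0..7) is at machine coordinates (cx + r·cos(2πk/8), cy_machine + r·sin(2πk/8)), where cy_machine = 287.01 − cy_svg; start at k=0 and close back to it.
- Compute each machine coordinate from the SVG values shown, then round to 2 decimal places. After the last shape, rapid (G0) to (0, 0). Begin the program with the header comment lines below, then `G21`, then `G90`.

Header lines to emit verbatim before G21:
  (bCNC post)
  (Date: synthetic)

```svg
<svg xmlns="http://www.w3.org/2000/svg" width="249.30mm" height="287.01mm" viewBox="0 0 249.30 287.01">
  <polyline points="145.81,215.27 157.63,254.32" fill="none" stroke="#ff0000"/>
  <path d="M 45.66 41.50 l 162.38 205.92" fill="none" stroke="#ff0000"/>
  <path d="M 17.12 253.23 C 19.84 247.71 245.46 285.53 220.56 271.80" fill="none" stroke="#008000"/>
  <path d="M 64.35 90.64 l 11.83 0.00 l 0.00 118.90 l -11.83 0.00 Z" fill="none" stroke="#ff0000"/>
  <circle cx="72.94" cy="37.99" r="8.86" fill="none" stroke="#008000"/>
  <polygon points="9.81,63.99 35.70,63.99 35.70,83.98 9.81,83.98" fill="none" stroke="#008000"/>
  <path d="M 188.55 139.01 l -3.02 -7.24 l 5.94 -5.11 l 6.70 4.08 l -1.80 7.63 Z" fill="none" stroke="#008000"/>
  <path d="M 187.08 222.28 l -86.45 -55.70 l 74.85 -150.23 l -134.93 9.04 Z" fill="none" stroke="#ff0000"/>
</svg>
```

(bCNC post)
(Date: synthetic)
G21
G90
G0 X145.81 Y71.74
M4 S171
G01 X157.63 Y32.69 F4463
M5
G0 X45.66 Y245.51
M4 S171
G01 X208.04 Y39.59 F4463
M5
G0 X17.12 Y33.78
M4 S804
G01 X53.56 Y31.28 F1038
G01 X129.20 Y21.42
G01 X199.66 Y13.10
G01 X220.56 Y15.21
M5
G0 X64.35 Y196.37
M4 S171
G01 X76.18 Y196.37 F4463
G01 X76.18 Y77.47
G01 X64.35 Y77.47
G01 X64.35 Y196.37
M5
G0 X81.80 Y249.02
M4 S804
G01 X79.20 Y255.28 F1038
G01 X72.94 Y257.88
G01 X66.68 Y255.28
G01 X64.08 Y249.02
G01 X66.68 Y242.76
G01 X72.94 Y240.16
G01 X79.20 Y242.76
G01 X81.80 Y249.02
M5
G0 X9.81 Y223.02
M4 S804
G01 X35.70 Y223.02 F1038
G01 X35.70 Y203.03
G01 X9.81 Y203.03
G01 X9.81 Y223.02
M5
G0 X188.55 Y148.00
M4 S804
G01 X185.53 Y155.24 F1038
G01 X191.47 Y160.35
G01 X198.17 Y156.27
G01 X196.37 Y148.64
G01 X188.55 Y148.00
M5
G0 X187.08 Y64.73
M4 S171
G01 X100.63 Y120.43 F4463
G01 X175.48 Y270.66
G01 X40.55 Y261.62
G01 X187.08 Y64.73
M5
G0 X0.00 Y0.00

1 u = 1 mm; y_m = 287.01 − y.

[1] `<polyline>` line segment, #ff0000→engrave S171 F4463: (145.81,71.74) → (157.63,32.69)

[2] `<path>` line segment, #ff0000→engrave S171 F4463: (45.66,245.51) → (208.04,39.59)

[3] `<path>` cubic bezier, #008000→cut S804 F1038: (17.12,33.78) → (53.56,31.28) → (129.20,21.42) → (199.66,13.10) → (220.56,15.21)

[4] `<path>` rectangle, #ff0000→engrave S171 F4463: (64.35,196.37) → (76.18,196.37) → (76.18,77.47) → (64.35,77.47) → (64.35,196.37) (closed)

[5] `<circle>` circle, #008000→cut S804 F1038: (81.80,249.02) → (79.20,255.28) → (72.94,257.88) → (66.68,255.28) → (64.08,249.02) → (66.68,242.76) → (72.94,240.16) → (79.20,242.76) → (81.80,249.02) (closed)

[6] `<polygon>` rectangle, #008000→cut S804 F1038: (9.81,223.02) → (35.70,223.02) → (35.70,203.03) → (9.81,203.03) → (9.81,223.02) (closed)

[7] `<path>` regular polygon, #008000→cut S804 F1038: (188.55,148.00) → (185.53,155.24) → (191.47,160.35) → (198.17,156.27) → (196.37,148.64) → (188.55,148.00) (closed)

[8] `<path>` closed polygon, #ff0000→engrave S171 F4463: (187.08,64.73) → (100.63,120.43) → (175.48,270.66) → (40.55,261.62) → (187.08,64.73) (closed)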